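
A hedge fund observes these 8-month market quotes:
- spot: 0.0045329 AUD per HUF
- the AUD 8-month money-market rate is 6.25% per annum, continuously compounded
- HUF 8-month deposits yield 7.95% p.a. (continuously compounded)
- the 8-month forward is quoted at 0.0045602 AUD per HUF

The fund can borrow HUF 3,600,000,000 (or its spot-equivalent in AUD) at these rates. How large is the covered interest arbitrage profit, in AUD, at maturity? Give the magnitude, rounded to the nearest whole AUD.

T = 8/12 years.
Route A — deposit HUF, sell forward: 3,600,000,000 × 1.0544296451 × 0.0045602 = AUD 17,310,276.24.
Route B — convert at spot, deposit AUD: 3,600,000,000 × 0.0045329 × 1.0425469052 = AUD 17,012,739.12.
The quoted forward overvalues HUF, so borrow AUD, buy HUF at spot, deposit the HUF at 7.95%, and sell the proceeds forward at 0.0045602.
Arbitrage profit = |17,310,276.24 − 17,012,739.12| = AUD 297,537.

AUD 297,537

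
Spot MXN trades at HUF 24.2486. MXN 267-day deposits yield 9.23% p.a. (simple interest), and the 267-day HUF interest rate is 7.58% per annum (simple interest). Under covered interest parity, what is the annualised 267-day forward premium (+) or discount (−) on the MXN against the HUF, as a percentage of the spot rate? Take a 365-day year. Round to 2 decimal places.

-1.55%

T = 267/365 years.
CIP forward (HUF per MXN) = 24.2486 × 1.0554482/1.0675181 = 23.9744331.
Annualised premium = (F − S)/S × (1/T) = (23.9744331 − 24.2486)/24.2486 ÷ (267/365) = -1.55%.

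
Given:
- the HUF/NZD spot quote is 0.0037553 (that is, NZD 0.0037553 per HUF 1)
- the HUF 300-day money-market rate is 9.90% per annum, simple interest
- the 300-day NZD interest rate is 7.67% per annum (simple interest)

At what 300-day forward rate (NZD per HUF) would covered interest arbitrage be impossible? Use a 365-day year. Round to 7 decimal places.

0.0036916

T = 300/365 years.
Growth of 1 NZD over T: 1 + 0.0767×300/365 = 1.0630411.
HUF growth factor: 1 + 0.0990×300/365 = 1.0813699.
So F = 0.0037553 × 1.0630411 / 1.0813699 = 0.003691649 (NZD/HUF).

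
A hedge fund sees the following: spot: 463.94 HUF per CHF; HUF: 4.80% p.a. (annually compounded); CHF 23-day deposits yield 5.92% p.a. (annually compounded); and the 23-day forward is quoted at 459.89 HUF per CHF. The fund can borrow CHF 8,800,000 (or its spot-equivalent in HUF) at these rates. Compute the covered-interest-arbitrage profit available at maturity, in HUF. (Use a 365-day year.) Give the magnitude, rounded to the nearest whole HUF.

HUF 33,025,588

T = 23/365 years.
Route A — deposit CHF, sell forward: 8,800,000 × 1.003630739175 × 459.89 = HUF 4,061,725,717.62.
Route B — convert at spot, deposit HUF: 8,800,000 × 463.94 × 1.002958676422 = HUF 4,094,751,305.39.
The quoted forward undervalues CHF, so borrow CHF, convert to HUF at spot, deposit the HUF at 4.80%, and buy CHF forward at 459.89 to cover the loan.
The gap between the two covered legs is HUF 33,025,588.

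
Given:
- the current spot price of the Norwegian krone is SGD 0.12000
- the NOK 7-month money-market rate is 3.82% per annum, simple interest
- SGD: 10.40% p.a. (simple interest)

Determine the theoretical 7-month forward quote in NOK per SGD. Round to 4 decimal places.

T = 7/12 years.
Growth of 1 SGD over T: 1 + 0.1040×7/12 = 1.0606667.
NOK accumulates by 1 + 0.0382×7/12 = 1.0222833.
So F = 0.12 × 1.0606667 / 1.0222833 = 0.1245056 (SGD/NOK).
Invert for NOK per SGD: 1 / 0.1245056 = 8.0318.

8.0318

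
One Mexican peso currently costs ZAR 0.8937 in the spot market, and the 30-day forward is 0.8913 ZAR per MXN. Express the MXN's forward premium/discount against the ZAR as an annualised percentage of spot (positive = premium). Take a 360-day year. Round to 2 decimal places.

-3.22%

T = 30/360 years.
MXN trades forward at -0.26855% vs spot over the period.
Annualise by dividing by T: -0.0026855 / (30/360) = -0.032226 → -3.22%.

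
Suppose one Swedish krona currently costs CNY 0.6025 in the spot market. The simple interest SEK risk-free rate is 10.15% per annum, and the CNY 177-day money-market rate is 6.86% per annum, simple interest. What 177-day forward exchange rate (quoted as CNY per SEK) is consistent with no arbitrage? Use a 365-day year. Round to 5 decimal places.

0.59334

T = 177/365 years.
Growth of 1 CNY over T: 1 + 0.0686×177/365 = 1.0332663.
Growth of 1 SEK over T: 1 + 0.1015×177/365 = 1.0492205.
CIP: F = S · (grow CNY)/(grow SEK) = 0.6025 × 1.0332663/1.0492205 = 0.5933385 CNY per SEK.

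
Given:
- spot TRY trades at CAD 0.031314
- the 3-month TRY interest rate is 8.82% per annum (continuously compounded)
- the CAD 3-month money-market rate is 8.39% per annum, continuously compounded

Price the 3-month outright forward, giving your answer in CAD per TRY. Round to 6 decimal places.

0.031280

T = 3/12 years.
Growth of 1 CAD over T: e^(0.0839×3/12) = 1.0211965.
TRY accumulates by e^(0.0882×3/12) = 1.0222949.
Forward (CAD per TRY) = 0.031314 × 1.0211965 / 1.0222949 = 0.03128035.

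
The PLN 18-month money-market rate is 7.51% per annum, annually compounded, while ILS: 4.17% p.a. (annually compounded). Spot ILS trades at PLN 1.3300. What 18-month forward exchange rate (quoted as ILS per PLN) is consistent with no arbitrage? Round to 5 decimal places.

0.71712

T = 18/12 years.
Growth of 1 PLN over T: (1 + 0.0751)^(18/12) = 1.1147392.
Growth of 1 ILS over T: (1 + 0.0417)^(18/12) = 1.0631976.
So F = 1.33 × 1.1147392 / 1.0631976 = 1.394476 (PLN/ILS).
Invert for ILS per PLN: 1 / 1.394476 = 0.71712.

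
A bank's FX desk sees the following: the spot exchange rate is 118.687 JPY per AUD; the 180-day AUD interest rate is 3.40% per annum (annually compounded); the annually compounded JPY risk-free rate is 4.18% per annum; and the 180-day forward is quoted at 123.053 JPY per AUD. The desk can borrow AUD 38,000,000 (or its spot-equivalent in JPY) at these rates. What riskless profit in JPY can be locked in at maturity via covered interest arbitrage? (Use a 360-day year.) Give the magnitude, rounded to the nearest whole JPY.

JPY 151,439,552

T = 180/360 years.
Invest the AUD and cover forward: 38,000,000 × 1.016857905511 × 123.053 = JPY 4,754,841,802.18.
Convert at spot and invest in JPY: 38,000,000 × 118.687 × 1.020686043796 = JPY 4,603,402,250.24.
The quoted forward overvalues AUD, so borrow JPY, buy AUD at spot, deposit the AUD at 3.40%, and sell the proceeds forward at 123.053.
Arbitrage profit = |4,754,841,802.18 − 4,603,402,250.24| = JPY 151,439,552.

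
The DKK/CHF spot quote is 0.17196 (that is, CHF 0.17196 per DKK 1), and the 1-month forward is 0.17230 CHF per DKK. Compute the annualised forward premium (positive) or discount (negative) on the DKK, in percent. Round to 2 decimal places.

T = 1/12 years.
(F − S)/S = (0.17230 − 0.17196)/0.17196 = 0.0019772.
×(1/T) gives 2.37% p.a.

+2.37%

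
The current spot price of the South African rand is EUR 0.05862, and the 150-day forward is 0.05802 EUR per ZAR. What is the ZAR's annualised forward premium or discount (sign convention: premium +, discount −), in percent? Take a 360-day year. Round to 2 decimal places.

T = 150/360 years.
Period premium: (0.05802 − 0.05862)/0.05862 = -0.0102354.
×(1/T) gives -2.46% p.a.

-2.46%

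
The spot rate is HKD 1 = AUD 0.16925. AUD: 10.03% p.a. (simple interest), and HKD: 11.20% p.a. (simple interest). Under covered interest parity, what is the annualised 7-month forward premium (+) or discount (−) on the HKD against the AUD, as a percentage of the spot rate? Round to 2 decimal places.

T = 7/12 years.
F = S · g_AUD/g_HKD = 0.16925 × 1.0585083/1.0653333 = 0.16816571.
(F − S)/S ÷ T = (0.16816571 − 0.16925)/0.16925/(7/12) = -0.010982 → -1.10%.

-1.10%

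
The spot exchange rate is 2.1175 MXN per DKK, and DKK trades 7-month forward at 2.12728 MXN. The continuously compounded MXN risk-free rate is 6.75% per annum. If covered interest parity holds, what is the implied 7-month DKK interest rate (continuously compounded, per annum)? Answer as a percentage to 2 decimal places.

T = 7/12 years.
F/S = 2.12728/2.1175 = 1.0046187 = (growth of MXN) / (growth of DKK).
The MXN side grows by e^(0.0675×7/12) = 1.0401605.
So the DKK growth factor = 1.0353784.
r = ln(1.0353784)/(7/12) = 0.059601 → 5.96%.

5.96%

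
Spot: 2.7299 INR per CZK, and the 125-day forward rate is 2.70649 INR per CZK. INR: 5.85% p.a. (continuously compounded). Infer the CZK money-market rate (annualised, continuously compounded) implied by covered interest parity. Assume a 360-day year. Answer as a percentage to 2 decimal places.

T = 125/360 years.
CIP gives F = S · g_INR/g_CZK, so g_INR/g_CZK = 2.70649/2.7299 = 0.9914246.
The INR side grows by e^(0.0585×125/360) = 1.0205202.
That pins the CZK growth at 1.0293473.
Take logs: ln 1.0293473 / (125/360) = 0.083304, so 8.33%.

8.33%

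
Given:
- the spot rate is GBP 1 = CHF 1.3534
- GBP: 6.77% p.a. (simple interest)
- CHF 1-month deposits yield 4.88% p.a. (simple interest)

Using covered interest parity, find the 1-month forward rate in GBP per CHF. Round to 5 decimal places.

0.74004

T = 1/12 years.
CHF accumulates by 1 + 0.0488×1/12 = 1.0040667.
GBP growth factor: 1 + 0.0677×1/12 = 1.0056417.
So F = 1.3534 × 1.0040667 / 1.0056417 = 1.351280 (CHF/GBP).
Quoted the other way: 1/1.351280 = 0.74004 GBP per CHF.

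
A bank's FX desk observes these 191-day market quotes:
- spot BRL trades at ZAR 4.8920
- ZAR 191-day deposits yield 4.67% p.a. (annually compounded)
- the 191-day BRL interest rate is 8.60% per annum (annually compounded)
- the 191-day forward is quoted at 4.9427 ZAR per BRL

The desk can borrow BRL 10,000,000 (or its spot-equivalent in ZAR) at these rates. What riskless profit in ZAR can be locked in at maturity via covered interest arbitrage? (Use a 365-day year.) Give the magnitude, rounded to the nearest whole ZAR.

ZAR 1,505,113

T = 191/365 years.
Keep in BRL, deliver into the forward: 10,000,000·1.044117334·4.9427 = ZAR 51,607,587.47.
Swap to ZAR now, deposit: 10,000,000·4.8920·1.0241715923 = ZAR 50,102,474.30.
The quoted forward overvalues BRL, so borrow ZAR, buy BRL at spot, deposit the BRL at 8.60%, and sell the proceeds forward at 4.9427.
Profit = 51,607,587.47 − 50,102,474.30 = ZAR 1,505,113.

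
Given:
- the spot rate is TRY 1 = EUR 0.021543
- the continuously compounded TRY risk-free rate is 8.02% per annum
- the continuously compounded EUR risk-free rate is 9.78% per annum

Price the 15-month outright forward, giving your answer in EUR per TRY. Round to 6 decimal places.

0.022022

T = 15/12 years.
EUR growth factor: e^(0.0978×15/12) = 1.1300366.
TRY growth factor: e^(0.0802×15/12) = 1.1054472.
So F = 0.021543 × 1.1300366 / 1.1054472 = 0.02202220 (EUR/TRY).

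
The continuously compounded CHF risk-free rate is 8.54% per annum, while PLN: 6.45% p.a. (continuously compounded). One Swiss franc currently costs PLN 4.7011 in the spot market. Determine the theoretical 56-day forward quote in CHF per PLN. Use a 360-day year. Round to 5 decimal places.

0.21341

T = 56/360 years.
PLN accumulates by e^(0.0645×56/360) = 1.0100838.
CHF growth factor: e^(0.0854×56/360) = 1.0133731.
So F = 4.7011 × 1.0100838 / 1.0133731 = 4.685841 (PLN/CHF).
Quoted the other way: 1/4.685841 = 0.21341 CHF per PLN.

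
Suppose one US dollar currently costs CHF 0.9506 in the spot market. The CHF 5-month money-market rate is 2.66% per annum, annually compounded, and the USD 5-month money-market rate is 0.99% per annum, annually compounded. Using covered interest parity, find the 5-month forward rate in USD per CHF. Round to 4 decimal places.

T = 5/12 years.
CHF growth factor: (1 + 0.0266)^(5/12) = 1.0109985.
USD accumulates by (1 + 0.0099)^(5/12) = 1.0041132.
CIP: F = S · (grow CHF)/(grow USD) = 0.9506 × 1.0109985/1.0041132 = 0.9571184 CHF per USD.
Quoted the other way: 1/0.9571184 = 1.0448 USD per CHF.

1.0448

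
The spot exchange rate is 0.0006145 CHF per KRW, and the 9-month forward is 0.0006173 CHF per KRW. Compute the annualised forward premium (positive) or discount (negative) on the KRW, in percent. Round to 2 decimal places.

T = 9/12 years.
(F − S)/S = (0.0006173 − 0.0006145)/0.0006145 = 0.0045566.
Annualise by dividing by T: 0.0045566 / (9/12) = 0.006075 → 0.61%.

+0.61%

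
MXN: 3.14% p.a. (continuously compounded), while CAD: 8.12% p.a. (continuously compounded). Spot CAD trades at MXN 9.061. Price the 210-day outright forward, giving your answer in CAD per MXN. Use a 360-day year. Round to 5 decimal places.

0.11362

T = 210/360 years.
MXN accumulates by e^(0.0314×210/360) = 1.0184854.
CAD growth factor: e^(0.0812×210/360) = 1.0485064.
Forward (MXN per CAD) = 9.061 × 1.0184854 / 1.0485064 = 8.801564.
Quoted the other way: 1/8.801564 = 0.11362 CAD per MXN.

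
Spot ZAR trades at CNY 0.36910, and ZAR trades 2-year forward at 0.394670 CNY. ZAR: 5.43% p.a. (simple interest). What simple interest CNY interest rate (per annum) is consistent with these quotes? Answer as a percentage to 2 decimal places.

T = 2 years.
By CIP, F/S equals the CNY-to-ZAR growth ratio: 0.39467/0.3691 = 1.0692766.
The ZAR side grows by 1 + 0.0543×2 = 1.108600.
So the CNY growth factor = 1.185400.
r = (1.185400 − 1)/2 = 0.092700 → 9.27%.

9.27%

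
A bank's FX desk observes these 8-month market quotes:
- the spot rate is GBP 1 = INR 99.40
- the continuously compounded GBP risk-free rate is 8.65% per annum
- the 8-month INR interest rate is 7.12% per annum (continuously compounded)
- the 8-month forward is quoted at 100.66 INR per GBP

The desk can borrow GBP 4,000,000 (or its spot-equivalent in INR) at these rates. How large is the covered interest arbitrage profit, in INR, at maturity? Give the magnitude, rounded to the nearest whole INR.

INR 9,613,610

T = 8/12 years.
Keep in GBP, deliver into the forward: 4,000,000·1.05936181624·100.66 = INR 426,541,441.69.
Swap to INR now, deposit: 4,000,000·99.40·1.04861124683 = INR 416,927,831.74.
The quoted forward overvalues GBP, so borrow INR, buy GBP at spot, deposit the GBP at 8.65%, and sell the proceeds forward at 100.66.
Profit = 426,541,441.69 − 416,927,831.74 = INR 9,613,610.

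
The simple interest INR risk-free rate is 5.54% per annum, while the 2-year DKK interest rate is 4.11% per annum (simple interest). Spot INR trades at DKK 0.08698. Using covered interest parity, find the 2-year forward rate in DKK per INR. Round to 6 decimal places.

T = 2 years.
DKK accumulates by 1 + 0.0411×2 = 1.082200.
INR accumulates by 1 + 0.0554×2 = 1.110800.
So F = 0.08698 × 1.082200 / 1.110800 = 0.08474051 (DKK/INR).

0.084741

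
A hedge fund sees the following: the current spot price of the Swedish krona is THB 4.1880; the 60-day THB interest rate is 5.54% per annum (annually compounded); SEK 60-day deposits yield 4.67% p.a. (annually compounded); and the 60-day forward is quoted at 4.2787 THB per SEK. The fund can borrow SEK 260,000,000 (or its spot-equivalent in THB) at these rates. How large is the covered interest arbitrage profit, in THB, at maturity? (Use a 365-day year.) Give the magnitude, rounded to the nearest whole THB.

T = 60/365 years.
Invest the SEK and cover forward: 260,000,000 × 1.007531070279 × 4.2787 = THB 1,120,840,029.50.
Convert at spot and invest in THB: 260,000,000 × 4.1880 × 1.008902933116 = THB 1,098,574,225.81.
The quoted forward overvalues SEK, so borrow THB, buy SEK at spot, deposit the SEK at 4.67%, and sell the proceeds forward at 4.2787.
Arbitrage profit = |1,120,840,029.50 − 1,098,574,225.81| = THB 22,265,804.

THB 22,265,804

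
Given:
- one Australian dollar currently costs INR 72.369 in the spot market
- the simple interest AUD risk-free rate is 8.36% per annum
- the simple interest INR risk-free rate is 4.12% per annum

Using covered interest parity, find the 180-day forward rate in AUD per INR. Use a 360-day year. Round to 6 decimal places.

T = 180/360 years.
Growth of 1 INR over T: 1 + 0.0412×180/360 = 1.020600.
Growth of 1 AUD over T: 1 + 0.0836×180/360 = 1.041800.
CIP: F = S · (grow INR)/(grow AUD) = 72.369 × 1.020600/1.041800 = 70.89633 INR per AUD.
Quoted the other way: 1/70.89633 = 0.014105 AUD per INR.

0.014105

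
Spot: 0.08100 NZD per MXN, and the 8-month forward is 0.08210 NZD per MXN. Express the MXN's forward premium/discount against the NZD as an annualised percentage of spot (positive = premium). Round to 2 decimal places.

+2.04%

T = 8/12 years.
MXN trades forward at +1.35802% vs spot over the period.
Per annum: 0.0135802 / (8/12) = 0.020370 = 2.04%.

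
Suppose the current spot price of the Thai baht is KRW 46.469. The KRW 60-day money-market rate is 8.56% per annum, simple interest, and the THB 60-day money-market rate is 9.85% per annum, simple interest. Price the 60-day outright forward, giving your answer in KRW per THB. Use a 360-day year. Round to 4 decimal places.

46.3707

T = 60/360 years.
KRW accumulates by 1 + 0.0856×60/360 = 1.01426667.
THB growth factor: 1 + 0.0985×60/360 = 1.01641667.
Forward (KRW per THB) = 46.469 × 1.01426667 / 1.01641667 = 46.370705.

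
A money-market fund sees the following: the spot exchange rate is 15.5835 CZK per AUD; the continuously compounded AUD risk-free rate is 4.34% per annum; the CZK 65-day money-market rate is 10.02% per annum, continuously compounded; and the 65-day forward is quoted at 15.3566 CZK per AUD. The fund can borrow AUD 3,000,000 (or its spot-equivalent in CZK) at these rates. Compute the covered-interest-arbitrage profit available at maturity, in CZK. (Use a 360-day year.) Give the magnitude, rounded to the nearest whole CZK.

CZK 1,171,766

T = 65/360 years.
Route A — deposit AUD, sell forward: 3,000,000 × 1.0078668938 × 15.3566 = CZK 46,432,226.22.
Route B — convert at spot, deposit CZK: 3,000,000 × 15.5835 × 1.0182563123 = CZK 47,603,991.73.
The quoted forward undervalues AUD, so borrow AUD, convert to CZK at spot, deposit the CZK at 10.02%, and buy AUD forward at 15.3566 to cover the loan.
Profit = 47,603,991.73 − 46,432,226.22 = CZK 1,171,766.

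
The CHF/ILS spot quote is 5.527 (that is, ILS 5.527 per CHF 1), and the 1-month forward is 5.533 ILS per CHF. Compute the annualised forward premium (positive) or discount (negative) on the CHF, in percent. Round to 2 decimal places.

T = 1/12 years.
CHF trades forward at +0.10856% vs spot over the period.
×(1/T) gives 1.30% p.a.

+1.30%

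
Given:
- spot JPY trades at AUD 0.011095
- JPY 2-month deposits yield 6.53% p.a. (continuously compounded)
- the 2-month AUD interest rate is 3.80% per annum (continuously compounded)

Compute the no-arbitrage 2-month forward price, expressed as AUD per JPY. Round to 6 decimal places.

0.011045

T = 2/12 years.
AUD growth factor: e^(0.0380×2/12) = 1.0063534.
JPY accumulates by e^(0.0653×2/12) = 1.0109428.
Forward (AUD per JPY) = 0.011095 × 1.0063534 / 1.0109428 = 0.01104463.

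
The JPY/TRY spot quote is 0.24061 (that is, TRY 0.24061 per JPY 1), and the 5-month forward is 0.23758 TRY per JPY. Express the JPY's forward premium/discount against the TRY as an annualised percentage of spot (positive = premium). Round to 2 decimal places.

T = 5/12 years.
JPY trades forward at -1.25930% vs spot over the period.
Annualise by dividing by T: -0.0125930 / (5/12) = -0.030223 → -3.02%.

-3.02%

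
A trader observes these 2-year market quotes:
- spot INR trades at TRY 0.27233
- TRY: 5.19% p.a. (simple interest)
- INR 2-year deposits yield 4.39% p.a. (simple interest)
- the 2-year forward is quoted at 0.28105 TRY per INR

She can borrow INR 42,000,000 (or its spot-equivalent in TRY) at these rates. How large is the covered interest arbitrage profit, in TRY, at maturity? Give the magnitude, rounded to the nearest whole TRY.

TRY 215,390

T = 2 years.
Route A — deposit INR, sell forward: 42,000,000 × 1.087800 × 0.28105 = TRY 12,840,499.98.
Route B — convert at spot, deposit TRY: 42,000,000 × 0.27233 × 1.103800 = TRY 12,625,109.87.
The quoted forward overvalues INR, so borrow TRY, buy INR at spot, deposit the INR at 4.39%, and sell the proceeds forward at 0.28105.
The gap between the two covered legs is TRY 215,390.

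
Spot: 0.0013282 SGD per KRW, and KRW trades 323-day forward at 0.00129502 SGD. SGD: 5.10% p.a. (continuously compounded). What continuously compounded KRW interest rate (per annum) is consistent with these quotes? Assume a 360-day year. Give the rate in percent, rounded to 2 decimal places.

T = 323/360 years.
CIP gives F = S · g_SGD/g_KRW, so g_SGD/g_KRW = 0.00129502/0.0013282 = 0.9750188.
SGD growth factor: e^(0.0510×323/360) = 1.0468214.
So the KRW growth factor = 1.0736423.
Take logs: ln 1.0736423 / (323/360) = 0.079197, so 7.92%.

7.92%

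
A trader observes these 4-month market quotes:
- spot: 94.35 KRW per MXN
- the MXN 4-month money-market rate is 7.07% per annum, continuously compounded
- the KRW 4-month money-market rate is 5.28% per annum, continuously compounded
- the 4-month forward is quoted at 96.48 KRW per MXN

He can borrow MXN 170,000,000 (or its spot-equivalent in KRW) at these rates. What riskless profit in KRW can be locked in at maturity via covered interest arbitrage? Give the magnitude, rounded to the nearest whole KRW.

T = 4/12 years.
Route A — deposit MXN, sell forward: 170,000,000 × 1.023846554908 × 96.48 = KRW 16,792,721,654.98.
Route B — convert at spot, deposit KRW: 170,000,000 × 94.35 × 1.017755792641 = KRW 16,324,294,036.07.
The quoted forward overvalues MXN, so borrow KRW, buy MXN at spot, deposit the MXN at 7.07%, and sell the proceeds forward at 96.48.
The gap between the two covered legs is KRW 468,427,619.

KRW 468,427,619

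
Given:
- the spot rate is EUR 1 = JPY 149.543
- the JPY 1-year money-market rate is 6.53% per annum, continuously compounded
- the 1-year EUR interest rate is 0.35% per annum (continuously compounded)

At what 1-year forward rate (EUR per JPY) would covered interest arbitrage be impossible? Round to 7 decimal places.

T = 1 year.
Growth of 1 JPY over T: e^(0.0653×1) = 1.0674792.
EUR accumulates by e^(0.0035×1) = 1.0035061.
CIP: F = S · (grow JPY)/(grow EUR) = 149.543 × 1.0674792/1.0035061 = 159.0763 JPY per EUR.
Invert for EUR per JPY: 1 / 159.0763 = 0.0062863.

0.0062863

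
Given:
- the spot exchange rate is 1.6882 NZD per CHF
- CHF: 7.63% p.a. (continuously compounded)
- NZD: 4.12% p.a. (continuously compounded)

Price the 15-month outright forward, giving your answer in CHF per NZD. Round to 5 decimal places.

0.61891

T = 15/12 years.
Growth of 1 NZD over T: e^(0.0412×15/12) = 1.0528492.
CHF growth factor: e^(0.0763×15/12) = 1.1000713.
Forward (NZD per CHF) = 1.6882 × 1.0528492 / 1.1000713 = 1.615732.
Quoted the other way: 1/1.615732 = 0.61891 CHF per NZD.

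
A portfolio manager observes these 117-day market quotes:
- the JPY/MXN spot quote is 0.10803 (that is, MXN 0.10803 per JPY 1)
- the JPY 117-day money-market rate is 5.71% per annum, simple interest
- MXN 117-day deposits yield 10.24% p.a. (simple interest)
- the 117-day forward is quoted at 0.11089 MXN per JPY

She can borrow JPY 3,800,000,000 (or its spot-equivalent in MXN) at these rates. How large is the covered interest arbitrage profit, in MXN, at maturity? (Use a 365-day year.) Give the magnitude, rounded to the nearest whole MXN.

T = 117/365 years.
Keep in JPY, deliver into the forward: 3,800,000,000·1.01830328767·0.11089 = MXN 429,094,675.96.
Swap to MXN now, deposit: 3,800,000,000·0.10803·1.03282410959 = MXN 423,988,756.52.
The quoted forward overvalues JPY, so borrow MXN, buy JPY at spot, deposit the JPY at 5.71%, and sell the proceeds forward at 0.11089.
Arbitrage profit = |429,094,675.96 − 423,988,756.52| = MXN 5,105,919.

MXN 5,105,919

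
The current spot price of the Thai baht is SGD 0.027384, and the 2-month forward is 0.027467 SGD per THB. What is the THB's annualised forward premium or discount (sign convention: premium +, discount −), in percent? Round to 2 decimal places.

+1.82%

T = 2/12 years.
(F − S)/S = (0.027467 − 0.027384)/0.027384 = 0.0030310.
Annualise by dividing by T: 0.0030310 / (2/12) = 0.018186 → 1.82%.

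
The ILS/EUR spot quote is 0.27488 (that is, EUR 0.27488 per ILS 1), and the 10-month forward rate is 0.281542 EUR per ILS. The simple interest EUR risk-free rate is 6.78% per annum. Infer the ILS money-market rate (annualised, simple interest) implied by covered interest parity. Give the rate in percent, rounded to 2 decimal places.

3.78%

T = 10/12 years.
CIP gives F = S · g_EUR/g_ILS, so g_EUR/g_ILS = 0.281542/0.27488 = 1.0242360.
The EUR side grows by 1 + 0.0678×10/12 = 1.056500.
Hence g_ILS = 1.0315006.
r = (1.0315006 − 1)/(10/12) = 0.037801 → 3.78%.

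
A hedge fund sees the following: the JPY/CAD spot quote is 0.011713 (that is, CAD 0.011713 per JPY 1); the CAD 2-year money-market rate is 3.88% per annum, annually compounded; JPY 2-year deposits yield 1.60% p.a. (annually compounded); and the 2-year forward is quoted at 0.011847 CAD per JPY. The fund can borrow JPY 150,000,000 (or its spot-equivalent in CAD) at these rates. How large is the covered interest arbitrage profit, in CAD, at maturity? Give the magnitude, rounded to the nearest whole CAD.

CAD 61,564

T = 2 years.
Route A — deposit JPY, sell forward: 150,000,000 × 1.032256 × 0.011847 = CAD 1,834,370.52.
Route B — convert at spot, deposit CAD: 150,000,000 × 0.011713 × 1.07910544 = CAD 1,895,934.30.
The quoted forward undervalues JPY, so borrow JPY, convert to CAD at spot, deposit the CAD at 3.88%, and buy JPY forward at 0.011847 to cover the loan.
Arbitrage profit = |1,834,370.52 − 1,895,934.30| = CAD 61,564.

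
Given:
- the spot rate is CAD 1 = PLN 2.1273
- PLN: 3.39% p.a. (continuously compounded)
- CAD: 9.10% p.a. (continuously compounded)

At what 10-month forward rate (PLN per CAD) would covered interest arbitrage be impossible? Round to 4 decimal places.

2.0284

T = 10/12 years.
PLN growth factor: e^(0.0339×10/12) = 1.0286528.
CAD accumulates by e^(0.0910×10/12) = 1.0787828.
So F = 2.1273 × 1.0286528 / 1.0787828 = 2.028446 (PLN/CAD).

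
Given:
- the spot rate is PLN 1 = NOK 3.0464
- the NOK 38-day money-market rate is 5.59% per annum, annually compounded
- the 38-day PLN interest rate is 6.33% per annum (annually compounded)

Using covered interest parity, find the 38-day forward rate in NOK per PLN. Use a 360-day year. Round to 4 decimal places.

3.0442

T = 38/360 years.
NOK growth factor: (1 + 0.0559)^(38/360) = 1.005758.
PLN accumulates by (1 + 0.0633)^(38/360) = 1.0064997.
So F = 3.0464 × 1.005758 / 1.0064997 = 3.044155 (NOK/PLN).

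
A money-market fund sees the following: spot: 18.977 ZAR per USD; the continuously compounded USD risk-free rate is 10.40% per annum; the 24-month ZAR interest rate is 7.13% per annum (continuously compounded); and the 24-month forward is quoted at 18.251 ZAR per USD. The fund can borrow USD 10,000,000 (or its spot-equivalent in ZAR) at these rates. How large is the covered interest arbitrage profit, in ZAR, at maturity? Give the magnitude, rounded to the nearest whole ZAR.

ZAR 5,852,971

T = 2 years.
Invest the USD and cover forward: 10,000,000 × 1.23121316955 × 18.251 = ZAR 224,708,715.57.
Convert at spot and invest in ZAR: 10,000,000 × 18.977 × 1.15326840203 = ZAR 218,855,744.65.
The quoted forward overvalues USD, so borrow ZAR, buy USD at spot, deposit the USD at 10.40%, and sell the proceeds forward at 18.251.
Profit = 224,708,715.57 − 218,855,744.65 = ZAR 5,852,971.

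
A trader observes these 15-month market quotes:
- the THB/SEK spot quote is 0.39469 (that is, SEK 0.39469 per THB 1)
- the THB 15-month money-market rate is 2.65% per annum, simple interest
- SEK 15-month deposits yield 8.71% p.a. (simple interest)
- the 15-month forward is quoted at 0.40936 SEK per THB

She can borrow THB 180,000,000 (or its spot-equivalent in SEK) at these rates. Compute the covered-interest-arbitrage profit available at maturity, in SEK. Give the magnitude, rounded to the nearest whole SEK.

T = 15/12 years.
Invest the THB and cover forward: 180,000,000 × 1.033125 × 0.40936 = SEK 76,125,609.00.
Convert at spot and invest in SEK: 180,000,000 × 0.39469 × 1.108875 = SEK 78,779,137.28.
The quoted forward undervalues THB, so borrow THB, convert to SEK at spot, deposit the SEK at 8.71%, and buy THB forward at 0.40936 to cover the loan.
Arbitrage profit = |76,125,609.00 − 78,779,137.28| = SEK 2,653,528.

SEK 2,653,528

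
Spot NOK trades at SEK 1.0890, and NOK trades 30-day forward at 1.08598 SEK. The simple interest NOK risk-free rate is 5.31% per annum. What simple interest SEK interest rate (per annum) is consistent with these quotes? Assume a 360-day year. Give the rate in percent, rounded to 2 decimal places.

T = 30/360 years.
By CIP, F/S equals the SEK-to-NOK growth ratio: 1.08598/1.089 = 0.9972268.
NOK growth factor: 1 + 0.0531×30/360 = 1.004425.
So the SEK growth factor = 1.0016395.
r = (1.0016395 − 1)/(30/360) = 0.019674 → 1.97%.

1.97%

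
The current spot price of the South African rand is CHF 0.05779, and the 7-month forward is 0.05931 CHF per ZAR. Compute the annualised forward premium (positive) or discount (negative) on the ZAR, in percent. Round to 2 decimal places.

T = 7/12 years.
Period premium: (0.05931 − 0.05779)/0.05779 = 0.0263021.
Per annum: 0.0263021 / (7/12) = 0.045089 = 4.51%.

+4.51%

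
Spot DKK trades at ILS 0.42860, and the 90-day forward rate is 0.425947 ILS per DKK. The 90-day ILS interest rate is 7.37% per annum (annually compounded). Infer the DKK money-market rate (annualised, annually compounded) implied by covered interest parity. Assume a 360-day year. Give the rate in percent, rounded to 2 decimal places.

T = 90/360 years.
By CIP, F/S equals the ILS-to-DKK growth ratio: 0.425947/0.4286 = 0.9938101.
The ILS side grows by (1 + 0.0737)^(90/360) = 1.0179366.
That pins the DKK growth at 1.0242768.
Annualise: 1.0242768^(360/90) − 1 = 0.100701 = 10.07%.

10.07%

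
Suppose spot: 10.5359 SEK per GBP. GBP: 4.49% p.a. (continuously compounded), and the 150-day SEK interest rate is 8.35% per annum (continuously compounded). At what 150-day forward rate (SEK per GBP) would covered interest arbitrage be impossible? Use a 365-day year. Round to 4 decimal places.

T = 150/365 years.
SEK accumulates by e^(0.0835×150/365) = 1.03491062.
Growth of 1 GBP over T: e^(0.0449×150/365) = 1.01862335.
CIP: F = S · (grow SEK)/(grow GBP) = 10.5359 × 1.03491062/1.01862335 = 10.704364 SEK per GBP.

10.7044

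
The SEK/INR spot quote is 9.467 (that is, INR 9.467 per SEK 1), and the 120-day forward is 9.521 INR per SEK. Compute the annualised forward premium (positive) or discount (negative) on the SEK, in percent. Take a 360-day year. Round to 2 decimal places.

+1.71%

T = 120/360 years.
(F − S)/S = (9.521 − 9.467)/9.467 = 0.0057040.
Annualise by dividing by T: 0.0057040 / (120/360) = 0.017112 → 1.71%.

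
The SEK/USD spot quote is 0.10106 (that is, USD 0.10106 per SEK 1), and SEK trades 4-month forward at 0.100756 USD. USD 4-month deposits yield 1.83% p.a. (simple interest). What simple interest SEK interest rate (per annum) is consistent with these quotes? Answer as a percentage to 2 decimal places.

2.74%

T = 4/12 years.
CIP gives F = S · g_USD/g_SEK, so g_USD/g_SEK = 0.100756/0.10106 = 0.9969919.
The USD side grows by 1 + 0.0183×4/12 = 1.006100.
Hence g_SEK = 1.0091356.
(1.0091356 − 1)/T = 0.027407, i.e. 2.74%.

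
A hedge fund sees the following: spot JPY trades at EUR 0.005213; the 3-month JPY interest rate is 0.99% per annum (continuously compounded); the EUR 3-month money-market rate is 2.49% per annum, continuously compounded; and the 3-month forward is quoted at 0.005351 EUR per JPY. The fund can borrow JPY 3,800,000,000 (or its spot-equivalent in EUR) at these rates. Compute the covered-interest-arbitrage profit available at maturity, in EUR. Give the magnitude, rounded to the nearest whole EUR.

T = 3/12 years.
Invest the JPY and cover forward: 3,800,000,000 × 1.0024780653 × 0.005351 = EUR 20,384,188.48.
Convert at spot and invest in EUR: 3,800,000,000 × 0.005213 × 1.0062444156 = EUR 19,933,098.13.
The quoted forward overvalues JPY, so borrow EUR, buy JPY at spot, deposit the JPY at 0.99%, and sell the proceeds forward at 0.005351.
Arbitrage profit = |20,384,188.48 − 19,933,098.13| = EUR 451,090.

EUR 451,090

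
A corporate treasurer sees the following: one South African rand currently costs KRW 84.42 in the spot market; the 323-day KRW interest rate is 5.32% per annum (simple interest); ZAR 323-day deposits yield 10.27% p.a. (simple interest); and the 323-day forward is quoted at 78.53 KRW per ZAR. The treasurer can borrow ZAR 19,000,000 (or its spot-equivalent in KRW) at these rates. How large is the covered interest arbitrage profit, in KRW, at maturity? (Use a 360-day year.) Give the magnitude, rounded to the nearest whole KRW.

KRW 50,985,154

T = 323/360 years.
Keep in ZAR, deliver into the forward: 19,000,000·1.092144722222·78.53 = KRW 1,629,556,375.69.
Swap to KRW now, deposit: 19,000,000·84.42·1.047732222222 = KRW 1,680,541,529.80.
The quoted forward undervalues ZAR, so borrow ZAR, convert to KRW at spot, deposit the KRW at 5.32%, and buy ZAR forward at 78.53 to cover the loan.
The gap between the two covered legs is KRW 50,985,154.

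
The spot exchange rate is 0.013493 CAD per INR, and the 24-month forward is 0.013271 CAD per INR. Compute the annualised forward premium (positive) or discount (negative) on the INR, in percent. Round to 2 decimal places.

T = 2 years.
Period premium: (0.013271 − 0.013493)/0.013493 = -0.0164530.
Annualise by dividing by T: -0.0164530 / 2 = -0.008226 → -0.82%.

-0.82%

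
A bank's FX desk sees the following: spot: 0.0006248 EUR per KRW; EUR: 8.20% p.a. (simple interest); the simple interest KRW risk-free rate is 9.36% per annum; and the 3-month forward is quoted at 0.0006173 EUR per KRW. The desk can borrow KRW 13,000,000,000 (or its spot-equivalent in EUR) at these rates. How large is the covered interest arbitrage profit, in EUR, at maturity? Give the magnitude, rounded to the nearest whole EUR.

T = 3/12 years.
Keep in KRW, deliver into the forward: 13,000,000,000·1.023400·0.0006173 = EUR 8,212,682.66.
Swap to EUR now, deposit: 13,000,000,000·0.0006248·1.020500 = EUR 8,288,909.20.
The quoted forward undervalues KRW, so borrow KRW, convert to EUR at spot, deposit the EUR at 8.20%, and buy KRW forward at 0.0006173 to cover the loan.
The gap between the two covered legs is EUR 76,227.

EUR 76,227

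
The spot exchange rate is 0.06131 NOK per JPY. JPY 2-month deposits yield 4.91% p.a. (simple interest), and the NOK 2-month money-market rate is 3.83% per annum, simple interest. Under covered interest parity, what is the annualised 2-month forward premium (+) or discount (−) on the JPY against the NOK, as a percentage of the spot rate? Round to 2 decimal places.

T = 2/12 years.
CIP forward (NOK per JPY) = 0.06131 × 1.0063833/1.0081833 = 0.06120054.
(F − S)/S ÷ T = (0.06120054 − 0.06131)/0.06131/(2/12) = -0.010712 → -1.07%.

-1.07%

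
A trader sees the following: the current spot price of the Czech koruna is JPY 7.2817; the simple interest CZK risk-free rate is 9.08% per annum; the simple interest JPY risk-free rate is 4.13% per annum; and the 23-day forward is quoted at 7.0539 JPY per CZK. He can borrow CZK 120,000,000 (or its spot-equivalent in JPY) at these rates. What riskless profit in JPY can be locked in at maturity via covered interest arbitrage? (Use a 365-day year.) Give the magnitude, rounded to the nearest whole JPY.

JPY 24,766,857

T = 23/365 years.
Keep in CZK, deliver into the forward: 120,000,000·1.00572164384·7.0539 = JPY 851,311,188.42.
Swap to JPY now, deposit: 120,000,000·7.2817·1.00260246575 = JPY 876,078,044.98.
The quoted forward undervalues CZK, so borrow CZK, convert to JPY at spot, deposit the JPY at 4.13%, and buy CZK forward at 7.0539 to cover the loan.
The gap between the two covered legs is JPY 24,766,857.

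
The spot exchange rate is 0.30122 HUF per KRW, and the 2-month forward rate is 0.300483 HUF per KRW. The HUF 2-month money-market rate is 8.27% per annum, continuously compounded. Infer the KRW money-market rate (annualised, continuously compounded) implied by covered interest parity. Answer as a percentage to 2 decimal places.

9.74%

T = 2/12 years.
By CIP, F/S equals the HUF-to-KRW growth ratio: 0.300483/0.30122 = 0.9975533.
The HUF side grows by e^(0.0827×2/12) = 1.0138788.
That pins the KRW growth at 1.0163655.
Take logs: ln 1.0163655 / (2/12) = 0.097398, so 9.74%.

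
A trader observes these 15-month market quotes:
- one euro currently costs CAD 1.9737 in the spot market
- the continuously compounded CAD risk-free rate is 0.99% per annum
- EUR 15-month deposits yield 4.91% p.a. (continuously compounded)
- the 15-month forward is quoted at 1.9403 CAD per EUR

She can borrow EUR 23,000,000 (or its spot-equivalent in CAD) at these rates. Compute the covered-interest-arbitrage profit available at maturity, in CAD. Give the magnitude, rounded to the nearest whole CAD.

CAD 1,491,320

T = 15/12 years.
Route A — deposit EUR, sell forward: 23,000,000 × 1.063297576 × 1.9403 = CAD 47,451,674.59.
Route B — convert at spot, deposit CAD: 23,000,000 × 1.9737 × 1.0124518871 = CAD 45,960,354.66.
The quoted forward overvalues EUR, so borrow CAD, buy EUR at spot, deposit the EUR at 4.91%, and sell the proceeds forward at 1.9403.
The gap between the two covered legs is CAD 1,491,320.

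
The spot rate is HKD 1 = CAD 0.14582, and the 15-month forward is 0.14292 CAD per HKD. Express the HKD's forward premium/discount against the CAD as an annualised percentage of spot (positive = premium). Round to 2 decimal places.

T = 15/12 years.
Period premium: (0.14292 − 0.14582)/0.14582 = -0.0198875.
×(1/T) gives -1.59% p.a.

-1.59%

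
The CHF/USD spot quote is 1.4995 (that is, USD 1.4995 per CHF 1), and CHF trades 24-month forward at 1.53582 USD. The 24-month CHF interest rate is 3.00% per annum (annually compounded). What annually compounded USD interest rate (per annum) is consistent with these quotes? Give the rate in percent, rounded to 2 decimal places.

4.24%

T = 2 years.
By CIP, F/S equals the USD-to-CHF growth ratio: 1.53582/1.4995 = 1.0242214.
The CHF side grows by (1 + 0.0300)^2 = 1.060900.
Hence g_USD = 1.0865965.
Annualise: 1.0865965^(1/2) − 1 = 0.042399 = 4.24%.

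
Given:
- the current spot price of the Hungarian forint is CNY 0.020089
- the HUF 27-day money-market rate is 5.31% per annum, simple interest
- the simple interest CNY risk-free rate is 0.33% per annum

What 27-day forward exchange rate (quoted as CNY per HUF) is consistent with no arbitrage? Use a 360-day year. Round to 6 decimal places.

0.020014

T = 27/360 years.
CNY growth factor: 1 + 0.0033×27/360 = 1.0002475.
Growth of 1 HUF over T: 1 + 0.0531×27/360 = 1.0039825.
Forward (CNY per HUF) = 0.020089 × 1.0002475 / 1.0039825 = 0.02001427.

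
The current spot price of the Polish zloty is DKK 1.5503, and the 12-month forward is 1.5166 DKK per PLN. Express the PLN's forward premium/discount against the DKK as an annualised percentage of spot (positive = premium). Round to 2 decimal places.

-2.17%

T = 1 year.
Period premium: (1.5166 − 1.5503)/1.5503 = -0.0217377.
Annualise by dividing by T: -0.0217377 / 1 = -0.021738 → -2.17%.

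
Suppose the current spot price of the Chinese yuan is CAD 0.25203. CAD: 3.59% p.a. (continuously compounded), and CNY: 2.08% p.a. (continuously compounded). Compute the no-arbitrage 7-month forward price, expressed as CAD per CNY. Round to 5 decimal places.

T = 7/12 years.
CAD growth factor: e^(0.0359×7/12) = 1.0211625.
CNY accumulates by e^(0.0208×7/12) = 1.0122072.
Forward (CAD per CNY) = 0.25203 × 1.0211625 / 1.0122072 = 0.2542598.

0.25426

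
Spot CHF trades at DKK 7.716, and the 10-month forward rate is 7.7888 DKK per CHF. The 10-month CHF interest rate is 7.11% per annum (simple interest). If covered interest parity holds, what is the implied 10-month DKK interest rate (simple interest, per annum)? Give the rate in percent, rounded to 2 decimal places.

T = 10/12 years.
By CIP, F/S equals the DKK-to-CHF growth ratio: 7.7888/7.716 = 1.0094349.
CHF growth factor: 1 + 0.0711×10/12 = 1.059250.
That pins the DKK growth at 1.0692439.
(1.0692439 − 1)/T = 0.083093, i.e. 8.31%.

8.31%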